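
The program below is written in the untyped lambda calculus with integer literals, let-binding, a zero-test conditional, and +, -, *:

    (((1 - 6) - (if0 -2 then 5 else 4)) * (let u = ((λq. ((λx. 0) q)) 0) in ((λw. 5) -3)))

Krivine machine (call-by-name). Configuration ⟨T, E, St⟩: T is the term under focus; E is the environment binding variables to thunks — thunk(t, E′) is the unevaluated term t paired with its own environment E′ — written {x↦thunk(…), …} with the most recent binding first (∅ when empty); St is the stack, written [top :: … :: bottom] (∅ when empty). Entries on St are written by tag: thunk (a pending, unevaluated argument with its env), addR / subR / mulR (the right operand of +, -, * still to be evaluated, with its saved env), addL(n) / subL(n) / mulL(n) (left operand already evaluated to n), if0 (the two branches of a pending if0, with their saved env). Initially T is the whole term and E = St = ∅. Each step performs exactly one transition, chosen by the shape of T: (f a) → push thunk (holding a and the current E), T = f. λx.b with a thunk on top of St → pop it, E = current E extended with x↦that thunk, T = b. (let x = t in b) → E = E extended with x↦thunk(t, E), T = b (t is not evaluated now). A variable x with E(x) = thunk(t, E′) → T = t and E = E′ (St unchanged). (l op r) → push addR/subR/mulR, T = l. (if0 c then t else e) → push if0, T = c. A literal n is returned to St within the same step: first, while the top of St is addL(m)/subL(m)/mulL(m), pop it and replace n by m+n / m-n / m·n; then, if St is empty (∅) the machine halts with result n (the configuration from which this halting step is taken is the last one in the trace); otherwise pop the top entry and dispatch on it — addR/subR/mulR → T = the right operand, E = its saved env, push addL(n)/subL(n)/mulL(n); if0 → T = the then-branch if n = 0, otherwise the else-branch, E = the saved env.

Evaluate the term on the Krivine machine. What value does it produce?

Answer: -45

Machine steps:
t=0: ⟨T=(((1 - 6) - (if0 -2 then 5 else 4)) * (let u = ((λq. ((λx. 0) q)) 0) in ((λw. 5) -3))); E=∅; St=∅⟩
t=1: ⟨T=((1 - 6) - (if0 -2 then 5 else 4)); E=∅; St=[mulR]⟩
t=2: ⟨T=(1 - 6); E=∅; St=[subR :: mulR]⟩
t=3: ⟨T=1; E=∅; St=[subR :: subR :: mulR]⟩
t=4: ⟨T=6; E=∅; St=[subL(1) :: subR :: mulR]⟩
t=5: ⟨T=(if0 -2 then 5 else 4); E=∅; St=[subL(-5) :: mulR]⟩
t=6: ⟨T=-2; E=∅; St=[if0 :: subL(-5) :: mulR]⟩
t=7: ⟨T=4; E=∅; St=[subL(-5) :: mulR]⟩
t=8: ⟨T=(let u = ((λq. ((λx. 0) q)) 0) in ((λw. 5) -3)); E=∅; St=[mulL(-9)]⟩
t=9: ⟨T=((λw. 5) -3); E={u↦thunk(((λq. ((λx. 0) q)) 0), ∅)}; St=[mulL(-9)]⟩
t=10: ⟨T=(λw. 5); E={u↦thunk(((λq. ((λx. 0) q)) 0), ∅)}; St=[thunk :: mulL(-9)]⟩
t=11: ⟨T=5; E={w↦thunk(-3, {u↦thunk(((λq. ((λx. 0) q)) 0), ∅)}), u↦thunk(((λq. ((λx. 0) q)) 0), ∅)}; St=[mulL(-9)]⟩
→ final value -45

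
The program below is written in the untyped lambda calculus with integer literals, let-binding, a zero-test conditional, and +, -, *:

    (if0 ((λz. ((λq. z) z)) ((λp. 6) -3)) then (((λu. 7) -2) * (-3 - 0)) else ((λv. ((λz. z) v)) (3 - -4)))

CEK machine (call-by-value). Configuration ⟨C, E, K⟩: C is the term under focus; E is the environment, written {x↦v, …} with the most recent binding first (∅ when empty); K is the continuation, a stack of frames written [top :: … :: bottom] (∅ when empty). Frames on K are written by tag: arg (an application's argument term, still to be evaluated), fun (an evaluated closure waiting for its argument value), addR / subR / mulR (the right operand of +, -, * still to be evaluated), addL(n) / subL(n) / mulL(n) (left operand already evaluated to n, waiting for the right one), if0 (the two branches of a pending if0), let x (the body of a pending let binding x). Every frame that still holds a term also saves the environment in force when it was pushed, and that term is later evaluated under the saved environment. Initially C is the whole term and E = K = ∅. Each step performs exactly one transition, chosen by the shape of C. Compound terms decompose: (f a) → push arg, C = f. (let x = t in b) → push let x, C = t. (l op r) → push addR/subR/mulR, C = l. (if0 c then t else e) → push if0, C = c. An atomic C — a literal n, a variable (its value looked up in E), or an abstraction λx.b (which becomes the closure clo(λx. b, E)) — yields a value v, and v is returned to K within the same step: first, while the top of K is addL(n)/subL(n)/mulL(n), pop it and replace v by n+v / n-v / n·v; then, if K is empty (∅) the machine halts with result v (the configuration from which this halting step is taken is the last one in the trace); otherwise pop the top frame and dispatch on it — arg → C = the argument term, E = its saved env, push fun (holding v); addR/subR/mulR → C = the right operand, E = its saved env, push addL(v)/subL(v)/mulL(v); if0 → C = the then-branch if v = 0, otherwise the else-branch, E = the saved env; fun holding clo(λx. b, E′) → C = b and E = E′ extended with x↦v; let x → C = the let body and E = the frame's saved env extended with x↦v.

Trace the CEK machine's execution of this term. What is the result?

step 0: [C=(if0 ((λz. ((λq. z) z)) ((λp. 6) -3)) then (((λu. 7) -2) * (-3 - 0)) else ((λv. ((λz. z) v)) (3 - -4))) | E=∅ | K=∅]
step 1: [C=((λz. ((λq. z) z)) ((λp. 6) -3)) | E=∅ | K=[if0]]
step 2: [C=(λz. ((λq. z) z)) | E=∅ | K=[arg :: if0]]
step 3: [C=((λp. 6) -3) | E=∅ | K=[fun :: if0]]
step 4: [C=(λp. 6) | E=∅ | K=[arg :: fun :: if0]]
step 5: [C=-3 | E=∅ | K=[fun :: fun :: if0]]
step 6: [C=6 | E={p↦-3} | K=[fun :: if0]]
step 7: [C=((λq. z) z) | E={z↦6} | K=[if0]]
step 8: [C=(λq. z) | E={z↦6} | K=[arg :: if0]]
step 9: [C=z | E={z↦6} | K=[fun :: if0]]
step 10: [C=z | E={q↦6, z↦6} | K=[if0]]
step 11: [C=((λv. ((λz. z) v)) (3 - -4)) | E=∅ | K=∅]
step 12: [C=(λv. ((λz. z) v)) | E=∅ | K=[arg]]
step 13: [C=(3 - -4) | E=∅ | K=[fun]]
step 14: [C=3 | E=∅ | K=[subR :: fun]]
step 15: [C=-4 | E=∅ | K=[subL(3) :: fun]]
step 16: [C=((λz. z) v) | E={v↦7} | K=∅]
step 17: [C=(λz. z) | E={v↦7} | K=[arg]]
step 18: [C=v | E={v↦7} | K=[fun]]
step 19: [C=z | E={z↦7, v↦7} | K=∅]
→ final value 7

Answer: 7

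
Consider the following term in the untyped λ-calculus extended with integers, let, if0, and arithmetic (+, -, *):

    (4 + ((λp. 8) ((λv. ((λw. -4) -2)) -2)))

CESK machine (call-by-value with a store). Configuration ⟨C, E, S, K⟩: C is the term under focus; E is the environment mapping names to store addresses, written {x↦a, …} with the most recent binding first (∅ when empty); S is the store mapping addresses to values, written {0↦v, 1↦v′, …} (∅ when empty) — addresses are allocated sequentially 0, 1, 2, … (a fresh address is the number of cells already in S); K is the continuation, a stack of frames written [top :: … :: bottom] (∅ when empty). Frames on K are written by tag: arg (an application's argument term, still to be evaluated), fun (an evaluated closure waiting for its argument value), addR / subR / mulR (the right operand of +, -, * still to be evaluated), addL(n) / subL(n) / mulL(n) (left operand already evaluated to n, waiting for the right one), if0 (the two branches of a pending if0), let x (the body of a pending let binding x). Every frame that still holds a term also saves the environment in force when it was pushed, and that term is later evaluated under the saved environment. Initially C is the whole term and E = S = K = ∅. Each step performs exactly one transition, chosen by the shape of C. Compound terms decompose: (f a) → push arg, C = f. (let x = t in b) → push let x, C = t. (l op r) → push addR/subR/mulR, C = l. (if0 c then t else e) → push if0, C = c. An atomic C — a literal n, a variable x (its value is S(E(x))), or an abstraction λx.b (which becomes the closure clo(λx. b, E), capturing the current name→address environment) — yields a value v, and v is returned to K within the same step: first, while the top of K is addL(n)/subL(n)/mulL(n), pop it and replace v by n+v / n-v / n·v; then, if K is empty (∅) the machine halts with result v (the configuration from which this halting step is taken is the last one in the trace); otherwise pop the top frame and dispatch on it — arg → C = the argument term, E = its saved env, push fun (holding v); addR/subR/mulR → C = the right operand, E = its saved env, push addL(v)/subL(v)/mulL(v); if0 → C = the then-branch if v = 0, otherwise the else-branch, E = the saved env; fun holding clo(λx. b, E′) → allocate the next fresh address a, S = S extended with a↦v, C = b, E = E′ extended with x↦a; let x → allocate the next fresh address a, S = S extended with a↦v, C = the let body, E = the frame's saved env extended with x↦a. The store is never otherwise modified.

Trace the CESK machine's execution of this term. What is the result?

Answer: 12

Execution trace:
step 0: <C=(4 + ((λp. 8) ((λv. ((λw. -4) -2)) -2))), E=∅, S=∅, K=∅>
step 1: <C=4, E=∅, S=∅, K=[addR]>
step 2: <C=((λp. 8) ((λv. ((λw. -4) -2)) -2)), E=∅, S=∅, K=[addL(4)]>
step 3: <C=(λp. 8), E=∅, S=∅, K=[arg :: addL(4)]>
step 4: <C=((λv. ((λw. -4) -2)) -2), E=∅, S=∅, K=[fun :: addL(4)]>
step 5: <C=(λv. ((λw. -4) -2)), E=∅, S=∅, K=[arg :: fun :: addL(4)]>
step 6: <C=-2, E=∅, S=∅, K=[fun :: fun :: addL(4)]>
step 7: <C=((λw. -4) -2), E={v↦0}, S={0↦-2}, K=[fun :: addL(4)]>
step 8: <C=(λw. -4), E={v↦0}, S={0↦-2}, K=[arg :: fun :: addL(4)]>
step 9: <C=-2, E={v↦0}, S={0↦-2}, K=[fun :: fun :: addL(4)]>
step 10: <C=-4, E={w↦1, v↦0}, S={0↦-2, 1↦-2}, K=[fun :: addL(4)]>
step 11: <C=8, E={p↦2}, S={0↦-2, 1↦-2, 2↦-4}, K=[addL(4)]>
→ final value 12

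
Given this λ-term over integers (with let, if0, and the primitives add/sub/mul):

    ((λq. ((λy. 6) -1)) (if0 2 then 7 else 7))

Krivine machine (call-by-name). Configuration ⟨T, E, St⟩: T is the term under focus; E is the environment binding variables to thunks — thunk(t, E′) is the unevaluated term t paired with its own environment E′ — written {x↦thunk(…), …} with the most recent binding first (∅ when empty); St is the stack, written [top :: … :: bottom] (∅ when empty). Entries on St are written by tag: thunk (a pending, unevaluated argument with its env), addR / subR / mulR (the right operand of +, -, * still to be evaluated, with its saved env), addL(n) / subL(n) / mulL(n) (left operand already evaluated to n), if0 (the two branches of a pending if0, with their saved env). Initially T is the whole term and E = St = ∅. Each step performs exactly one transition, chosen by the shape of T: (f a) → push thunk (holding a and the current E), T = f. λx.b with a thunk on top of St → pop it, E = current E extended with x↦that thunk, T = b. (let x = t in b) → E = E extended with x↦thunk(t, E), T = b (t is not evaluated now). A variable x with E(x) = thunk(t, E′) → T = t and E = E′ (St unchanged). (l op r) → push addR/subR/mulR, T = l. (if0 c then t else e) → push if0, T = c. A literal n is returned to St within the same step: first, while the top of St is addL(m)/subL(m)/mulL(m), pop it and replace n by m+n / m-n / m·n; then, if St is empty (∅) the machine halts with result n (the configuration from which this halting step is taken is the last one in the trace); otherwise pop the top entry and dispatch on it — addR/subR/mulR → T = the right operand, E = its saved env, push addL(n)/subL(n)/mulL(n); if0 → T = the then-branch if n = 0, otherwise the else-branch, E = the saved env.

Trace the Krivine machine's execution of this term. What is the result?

step 0: [T=((λq. ((λy. 6) -1)) (if0 2 then 7 else 7)) | E=∅ | St=∅]
step 1: [T=(λq. ((λy. 6) -1)) | E=∅ | St=[thunk]]
step 2: [T=((λy. 6) -1) | E={q↦thunk((if0 2 then 7 else 7), ∅)} | St=∅]
step 3: [T=(λy. 6) | E={q↦thunk((if0 2 then 7 else 7), ∅)} | St=[thunk]]
step 4: [T=6 | E={y↦thunk(-1, {q↦thunk((if0 2 then 7 else 7), ∅)}), q↦thunk((if0 2 then 7 else 7), ∅)} | St=∅]
→ final value 6

Answer: 6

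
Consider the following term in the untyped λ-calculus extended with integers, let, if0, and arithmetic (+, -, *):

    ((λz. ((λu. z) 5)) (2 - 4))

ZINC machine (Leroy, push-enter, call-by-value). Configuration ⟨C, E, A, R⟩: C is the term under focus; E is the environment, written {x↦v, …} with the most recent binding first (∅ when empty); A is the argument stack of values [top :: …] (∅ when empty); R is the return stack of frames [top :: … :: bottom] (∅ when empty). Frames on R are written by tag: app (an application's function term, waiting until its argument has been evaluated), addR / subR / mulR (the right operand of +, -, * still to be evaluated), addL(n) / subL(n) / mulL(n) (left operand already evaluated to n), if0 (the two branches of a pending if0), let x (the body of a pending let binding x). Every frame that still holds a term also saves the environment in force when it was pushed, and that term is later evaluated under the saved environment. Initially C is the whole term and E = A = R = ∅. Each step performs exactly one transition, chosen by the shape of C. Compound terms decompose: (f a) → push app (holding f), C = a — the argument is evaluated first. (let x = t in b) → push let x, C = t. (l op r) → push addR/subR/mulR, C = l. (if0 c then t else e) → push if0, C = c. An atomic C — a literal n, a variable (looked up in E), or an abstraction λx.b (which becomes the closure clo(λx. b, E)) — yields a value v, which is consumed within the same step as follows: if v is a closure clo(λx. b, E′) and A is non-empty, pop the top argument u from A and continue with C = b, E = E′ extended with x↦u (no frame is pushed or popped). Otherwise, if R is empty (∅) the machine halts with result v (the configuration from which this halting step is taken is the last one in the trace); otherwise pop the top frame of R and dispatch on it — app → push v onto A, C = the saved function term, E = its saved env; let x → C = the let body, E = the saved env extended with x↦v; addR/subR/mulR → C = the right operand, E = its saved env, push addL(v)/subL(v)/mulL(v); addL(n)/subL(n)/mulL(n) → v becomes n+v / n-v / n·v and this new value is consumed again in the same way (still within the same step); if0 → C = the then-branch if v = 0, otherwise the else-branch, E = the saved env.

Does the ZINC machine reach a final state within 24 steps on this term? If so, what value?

t=0: [C=((λz. ((λu. z) 5)) (2 - 4)) | E=∅ | A=∅ | R=∅]
t=1: [C=(2 - 4) | E=∅ | A=∅ | R=[app]]
t=2: [C=2 | E=∅ | A=∅ | R=[subR :: app]]
t=3: [C=4 | E=∅ | A=∅ | R=[subL(2) :: app]]
t=4: [C=(λz. ((λu. z) 5)) | E=∅ | A=[-2] | R=∅]
t=5: [C=((λu. z) 5) | E={z↦-2} | A=∅ | R=∅]
t=6: [C=5 | E={z↦-2} | A=∅ | R=[app]]
t=7: [C=(λu. z) | E={z↦-2} | A=[5] | R=∅]
t=8: [C=z | E={u↦5, z↦-2} | A=∅ | R=∅]
→ final value -2

Answer: -2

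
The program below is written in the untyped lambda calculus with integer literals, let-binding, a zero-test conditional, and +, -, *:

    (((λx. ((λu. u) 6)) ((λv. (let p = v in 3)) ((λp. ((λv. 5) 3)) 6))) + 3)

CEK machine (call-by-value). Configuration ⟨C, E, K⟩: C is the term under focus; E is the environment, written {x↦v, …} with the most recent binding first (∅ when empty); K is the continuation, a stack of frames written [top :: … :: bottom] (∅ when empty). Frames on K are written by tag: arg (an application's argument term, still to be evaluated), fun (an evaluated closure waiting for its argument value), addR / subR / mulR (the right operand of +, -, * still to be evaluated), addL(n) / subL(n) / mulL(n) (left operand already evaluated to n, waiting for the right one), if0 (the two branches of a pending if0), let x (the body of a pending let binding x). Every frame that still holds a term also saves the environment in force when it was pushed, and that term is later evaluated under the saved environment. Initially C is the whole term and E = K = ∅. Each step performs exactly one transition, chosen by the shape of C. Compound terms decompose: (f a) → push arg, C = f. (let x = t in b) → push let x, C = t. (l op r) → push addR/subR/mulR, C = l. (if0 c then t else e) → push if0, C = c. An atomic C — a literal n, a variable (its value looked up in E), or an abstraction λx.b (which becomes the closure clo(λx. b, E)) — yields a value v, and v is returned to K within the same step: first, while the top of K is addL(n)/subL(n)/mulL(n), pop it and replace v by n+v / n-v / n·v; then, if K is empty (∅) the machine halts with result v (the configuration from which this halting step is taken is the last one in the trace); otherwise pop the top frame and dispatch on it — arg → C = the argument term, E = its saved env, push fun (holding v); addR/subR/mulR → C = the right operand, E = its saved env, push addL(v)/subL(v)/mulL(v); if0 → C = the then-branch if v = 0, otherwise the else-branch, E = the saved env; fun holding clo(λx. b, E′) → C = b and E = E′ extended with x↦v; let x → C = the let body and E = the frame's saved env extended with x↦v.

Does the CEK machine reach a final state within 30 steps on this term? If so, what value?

t=0: [C=(((λx. ((λu. u) 6)) ((λv. (let p = v in 3)) ((λp. ((λv. 5) 3)) 6))) + 3) | E=∅ | K=∅]
t=1: [C=((λx. ((λu. u) 6)) ((λv. (let p = v in 3)) ((λp. ((λv. 5) 3)) 6))) | E=∅ | K=[addR]]
t=2: [C=(λx. ((λu. u) 6)) | E=∅ | K=[arg :: addR]]
t=3: [C=((λv. (let p = v in 3)) ((λp. ((λv. 5) 3)) 6)) | E=∅ | K=[fun :: addR]]
t=4: [C=(λv. (let p = v in 3)) | E=∅ | K=[arg :: fun :: addR]]
t=5: [C=((λp. ((λv. 5) 3)) 6) | E=∅ | K=[fun :: fun :: addR]]
t=6: [C=(λp. ((λv. 5) 3)) | E=∅ | K=[arg :: fun :: fun :: addR]]
t=7: [C=6 | E=∅ | K=[fun :: fun :: fun :: addR]]
t=8: [C=((λv. 5) 3) | E={p↦6} | K=[fun :: fun :: addR]]
t=9: [C=(λv. 5) | E={p↦6} | K=[arg :: fun :: fun :: addR]]
t=10: [C=3 | E={p↦6} | K=[fun :: fun :: fun :: addR]]
t=11: [C=5 | E={v↦3, p↦6} | K=[fun :: fun :: addR]]
t=12: [C=(let p = v in 3) | E={v↦5} | K=[fun :: addR]]
t=13: [C=v | E={v↦5} | K=[let p :: fun :: addR]]
t=14: [C=3 | E={p↦5, v↦5} | K=[fun :: addR]]
t=15: [C=((λu. u) 6) | E={x↦3} | K=[addR]]
t=16: [C=(λu. u) | E={x↦3} | K=[arg :: addR]]
t=17: [C=6 | E={x↦3} | K=[fun :: addR]]
t=18: [C=u | E={u↦6, x↦3} | K=[addR]]
t=19: [C=3 | E=∅ | K=[addL(6)]]
→ final value 9

Answer: 9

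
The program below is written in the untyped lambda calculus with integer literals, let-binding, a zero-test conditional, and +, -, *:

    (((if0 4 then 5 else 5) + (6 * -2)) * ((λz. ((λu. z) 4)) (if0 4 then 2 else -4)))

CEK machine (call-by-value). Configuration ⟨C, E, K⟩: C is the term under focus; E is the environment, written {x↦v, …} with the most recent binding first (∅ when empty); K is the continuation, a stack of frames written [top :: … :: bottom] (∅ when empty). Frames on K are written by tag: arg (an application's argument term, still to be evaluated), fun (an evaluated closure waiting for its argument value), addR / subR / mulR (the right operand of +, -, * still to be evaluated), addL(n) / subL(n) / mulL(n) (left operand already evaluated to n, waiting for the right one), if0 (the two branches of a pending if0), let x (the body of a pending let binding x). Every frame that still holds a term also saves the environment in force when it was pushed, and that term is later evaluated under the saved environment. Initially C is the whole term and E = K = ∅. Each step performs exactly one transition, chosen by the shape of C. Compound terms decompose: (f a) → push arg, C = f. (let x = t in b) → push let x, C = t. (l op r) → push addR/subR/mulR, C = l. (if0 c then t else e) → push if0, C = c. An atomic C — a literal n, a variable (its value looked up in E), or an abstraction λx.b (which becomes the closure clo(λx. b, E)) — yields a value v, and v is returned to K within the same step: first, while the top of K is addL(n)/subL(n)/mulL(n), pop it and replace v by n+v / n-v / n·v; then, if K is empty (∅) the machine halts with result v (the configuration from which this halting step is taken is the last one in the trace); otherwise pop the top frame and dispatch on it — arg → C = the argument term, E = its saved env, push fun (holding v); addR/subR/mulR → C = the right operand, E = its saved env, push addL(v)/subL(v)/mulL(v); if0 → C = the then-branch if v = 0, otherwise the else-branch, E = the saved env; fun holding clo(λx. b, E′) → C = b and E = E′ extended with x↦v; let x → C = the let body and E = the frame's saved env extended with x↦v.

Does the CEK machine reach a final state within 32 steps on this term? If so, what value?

Answer: 28

Derivation:
0. ⟨C=(((if0 4 then 5 else 5) + (6 * -2)) * ((λz. ((λu. z) 4)) (if0 4 then 2 else -4))); E=∅; K=∅⟩
1. ⟨C=((if0 4 then 5 else 5) + (6 * -2)); E=∅; K=[mulR]⟩
2. ⟨C=(if0 4 then 5 else 5); E=∅; K=[addR :: mulR]⟩
3. ⟨C=4; E=∅; K=[if0 :: addR :: mulR]⟩
4. ⟨C=5; E=∅; K=[addR :: mulR]⟩
5. ⟨C=(6 * -2); E=∅; K=[addL(5) :: mulR]⟩
6. ⟨C=6; E=∅; K=[mulR :: addL(5) :: mulR]⟩
7. ⟨C=-2; E=∅; K=[mulL(6) :: addL(5) :: mulR]⟩
8. ⟨C=((λz. ((λu. z) 4)) (if0 4 then 2 else -4)); E=∅; K=[mulL(-7)]⟩
9. ⟨C=(λz. ((λu. z) 4)); E=∅; K=[arg :: mulL(-7)]⟩
10. ⟨C=(if0 4 then 2 else -4); E=∅; K=[fun :: mulL(-7)]⟩
11. ⟨C=4; E=∅; K=[if0 :: fun :: mulL(-7)]⟩
12. ⟨C=-4; E=∅; K=[fun :: mulL(-7)]⟩
13. ⟨C=((λu. z) 4); E={z↦-4}; K=[mulL(-7)]⟩
14. ⟨C=(λu. z); E={z↦-4}; K=[arg :: mulL(-7)]⟩
15. ⟨C=4; E={z↦-4}; K=[fun :: mulL(-7)]⟩
16. ⟨C=z; E={u↦4, z↦-4}; K=[mulL(-7)]⟩
→ final value 28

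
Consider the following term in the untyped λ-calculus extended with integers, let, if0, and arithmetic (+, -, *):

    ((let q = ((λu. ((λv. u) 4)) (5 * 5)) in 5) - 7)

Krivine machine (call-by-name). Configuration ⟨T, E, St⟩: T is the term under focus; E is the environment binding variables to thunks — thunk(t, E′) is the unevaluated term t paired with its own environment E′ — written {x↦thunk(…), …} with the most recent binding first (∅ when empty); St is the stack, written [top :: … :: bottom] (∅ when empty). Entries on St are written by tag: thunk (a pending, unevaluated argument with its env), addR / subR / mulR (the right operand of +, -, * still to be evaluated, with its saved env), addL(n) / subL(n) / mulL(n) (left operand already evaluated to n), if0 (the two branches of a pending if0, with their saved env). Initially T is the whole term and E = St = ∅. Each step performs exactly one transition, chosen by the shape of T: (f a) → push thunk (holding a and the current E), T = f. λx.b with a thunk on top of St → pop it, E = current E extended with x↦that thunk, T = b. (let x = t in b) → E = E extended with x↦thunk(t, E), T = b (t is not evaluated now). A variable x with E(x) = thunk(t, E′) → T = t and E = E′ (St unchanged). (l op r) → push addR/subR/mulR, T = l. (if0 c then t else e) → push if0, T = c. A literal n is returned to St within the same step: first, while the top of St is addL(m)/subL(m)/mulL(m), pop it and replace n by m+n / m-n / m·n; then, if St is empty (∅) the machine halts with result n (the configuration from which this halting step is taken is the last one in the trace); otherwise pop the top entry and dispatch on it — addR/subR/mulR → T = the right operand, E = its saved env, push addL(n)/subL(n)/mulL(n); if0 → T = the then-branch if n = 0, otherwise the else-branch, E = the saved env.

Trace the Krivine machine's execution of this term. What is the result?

Answer: -2

Derivation:
0. ⟨T=((let q = ((λu. ((λv. u) 4)) (5 * 5)) in 5) - 7); E=∅; St=∅⟩
1. ⟨T=(let q = ((λu. ((λv. u) 4)) (5 * 5)) in 5); E=∅; St=[subR]⟩
2. ⟨T=5; E={q↦thunk(((λu. ((λv. u) 4)) (5 * 5)), ∅)}; St=[subR]⟩
3. ⟨T=7; E=∅; St=[subL(5)]⟩
→ final value -2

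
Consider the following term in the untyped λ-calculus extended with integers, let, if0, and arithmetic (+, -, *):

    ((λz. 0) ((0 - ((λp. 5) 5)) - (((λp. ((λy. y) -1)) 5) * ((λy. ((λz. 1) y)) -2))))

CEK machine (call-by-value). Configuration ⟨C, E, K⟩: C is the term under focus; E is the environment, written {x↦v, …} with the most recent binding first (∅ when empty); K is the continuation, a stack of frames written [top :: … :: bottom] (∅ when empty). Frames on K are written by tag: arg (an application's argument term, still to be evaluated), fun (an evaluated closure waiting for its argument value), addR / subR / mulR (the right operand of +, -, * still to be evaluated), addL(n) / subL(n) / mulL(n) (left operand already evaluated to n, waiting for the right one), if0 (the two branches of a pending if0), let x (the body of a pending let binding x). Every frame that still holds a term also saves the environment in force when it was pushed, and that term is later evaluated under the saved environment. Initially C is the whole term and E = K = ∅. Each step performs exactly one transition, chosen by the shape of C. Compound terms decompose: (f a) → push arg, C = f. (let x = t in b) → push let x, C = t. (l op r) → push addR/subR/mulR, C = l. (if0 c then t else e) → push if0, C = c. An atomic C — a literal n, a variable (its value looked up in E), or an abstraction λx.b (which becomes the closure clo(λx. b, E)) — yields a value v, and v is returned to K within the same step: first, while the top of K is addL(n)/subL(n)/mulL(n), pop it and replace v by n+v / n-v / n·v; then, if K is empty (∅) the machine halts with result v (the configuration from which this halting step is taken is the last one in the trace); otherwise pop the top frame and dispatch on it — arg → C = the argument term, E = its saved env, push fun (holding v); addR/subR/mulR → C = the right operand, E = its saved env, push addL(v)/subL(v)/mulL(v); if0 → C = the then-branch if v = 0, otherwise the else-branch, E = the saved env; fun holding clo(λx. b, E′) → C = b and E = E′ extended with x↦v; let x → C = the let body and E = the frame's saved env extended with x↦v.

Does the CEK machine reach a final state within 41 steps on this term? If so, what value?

t=0: [C=((λz. 0) ((0 - ((λp. 5) 5)) - (((λp. ((λy. y) -1)) 5) * ((λy. ((λz. 1) y)) -2)))) | E=∅ | K=∅]
t=1: [C=(λz. 0) | E=∅ | K=[arg]]
t=2: [C=((0 - ((λp. 5) 5)) - (((λp. ((λy. y) -1)) 5) * ((λy. ((λz. 1) y)) -2))) | E=∅ | K=[fun]]
t=3: [C=(0 - ((λp. 5) 5)) | E=∅ | K=[subR :: fun]]
t=4: [C=0 | E=∅ | K=[subR :: subR :: fun]]
t=5: [C=((λp. 5) 5) | E=∅ | K=[subL(0) :: subR :: fun]]
t=6: [C=(λp. 5) | E=∅ | K=[arg :: subL(0) :: subR :: fun]]
t=7: [C=5 | E=∅ | K=[fun :: subL(0) :: subR :: fun]]
t=8: [C=5 | E={p↦5} | K=[subL(0) :: subR :: fun]]
t=9: [C=(((λp. ((λy. y) -1)) 5) * ((λy. ((λz. 1) y)) -2)) | E=∅ | K=[subL(-5) :: fun]]
t=10: [C=((λp. ((λy. y) -1)) 5) | E=∅ | K=[mulR :: subL(-5) :: fun]]
t=11: [C=(λp. ((λy. y) -1)) | E=∅ | K=[arg :: mulR :: subL(-5) :: fun]]
t=12: [C=5 | E=∅ | K=[fun :: mulR :: subL(-5) :: fun]]
t=13: [C=((λy. y) -1) | E={p↦5} | K=[mulR :: subL(-5) :: fun]]
t=14: [C=(λy. y) | E={p↦5} | K=[arg :: mulR :: subL(-5) :: fun]]
t=15: [C=-1 | E={p↦5} | K=[fun :: mulR :: subL(-5) :: fun]]
t=16: [C=y | E={y↦-1, p↦5} | K=[mulR :: subL(-5) :: fun]]
t=17: [C=((λy. ((λz. 1) y)) -2) | E=∅ | K=[mulL(-1) :: subL(-5) :: fun]]
t=18: [C=(λy. ((λz. 1) y)) | E=∅ | K=[arg :: mulL(-1) :: subL(-5) :: fun]]
t=19: [C=-2 | E=∅ | K=[fun :: mulL(-1) :: subL(-5) :: fun]]
t=20: [C=((λz. 1) y) | E={y↦-2} | K=[mulL(-1) :: subL(-5) :: fun]]
t=21: [C=(λz. 1) | E={y↦-2} | K=[arg :: mulL(-1) :: subL(-5) :: fun]]
t=22: [C=y | E={y↦-2} | K=[fun :: mulL(-1) :: subL(-5) :: fun]]
t=23: [C=1 | E={z↦-2, y↦-2} | K=[mulL(-1) :: subL(-5) :: fun]]
t=24: [C=0 | E={z↦-4} | K=∅]
→ final value 0

Answer: 0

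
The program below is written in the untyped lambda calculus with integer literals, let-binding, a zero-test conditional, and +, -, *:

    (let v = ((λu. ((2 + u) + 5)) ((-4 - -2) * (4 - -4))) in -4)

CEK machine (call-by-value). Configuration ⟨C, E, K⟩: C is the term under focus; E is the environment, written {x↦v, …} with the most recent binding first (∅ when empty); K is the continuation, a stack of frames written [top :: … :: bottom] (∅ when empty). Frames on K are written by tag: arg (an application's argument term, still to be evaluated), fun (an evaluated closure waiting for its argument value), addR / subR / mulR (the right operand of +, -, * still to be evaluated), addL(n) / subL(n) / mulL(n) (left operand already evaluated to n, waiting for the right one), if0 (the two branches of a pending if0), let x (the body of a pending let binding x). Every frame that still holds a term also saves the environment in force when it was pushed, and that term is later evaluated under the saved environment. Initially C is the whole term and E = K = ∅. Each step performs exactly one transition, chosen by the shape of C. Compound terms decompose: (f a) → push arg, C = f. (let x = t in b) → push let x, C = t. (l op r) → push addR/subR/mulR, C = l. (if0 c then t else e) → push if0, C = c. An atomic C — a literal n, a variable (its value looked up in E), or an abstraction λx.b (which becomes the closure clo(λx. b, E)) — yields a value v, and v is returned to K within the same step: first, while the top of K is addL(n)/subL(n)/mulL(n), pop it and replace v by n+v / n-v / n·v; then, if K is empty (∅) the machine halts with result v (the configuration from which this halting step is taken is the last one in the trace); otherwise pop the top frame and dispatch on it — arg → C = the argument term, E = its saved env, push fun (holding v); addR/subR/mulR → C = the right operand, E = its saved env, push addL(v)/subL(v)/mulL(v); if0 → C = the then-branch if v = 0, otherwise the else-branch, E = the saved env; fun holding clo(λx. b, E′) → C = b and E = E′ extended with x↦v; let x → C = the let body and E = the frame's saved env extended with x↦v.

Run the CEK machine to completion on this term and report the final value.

Answer: -4

Execution trace:
[0] [C=(let v = ((λu. ((2 + u) + 5)) ((-4 - -2) * (4 - -4))) in -4) | E=∅ | K=∅]
[1] [C=((λu. ((2 + u) + 5)) ((-4 - -2) * (4 - -4))) | E=∅ | K=[let v]]
[2] [C=(λu. ((2 + u) + 5)) | E=∅ | K=[arg :: let v]]
[3] [C=((-4 - -2) * (4 - -4)) | E=∅ | K=[fun :: let v]]
[4] [C=(-4 - -2) | E=∅ | K=[mulR :: fun :: let v]]
[5] [C=-4 | E=∅ | K=[subR :: mulR :: fun :: let v]]
[6] [C=-2 | E=∅ | K=[subL(-4) :: mulR :: fun :: let v]]
[7] [C=(4 - -4) | E=∅ | K=[mulL(-2) :: fun :: let v]]
[8] [C=4 | E=∅ | K=[subR :: mulL(-2) :: fun :: let v]]
[9] [C=-4 | E=∅ | K=[subL(4) :: mulL(-2) :: fun :: let v]]
[10] [C=((2 + u) + 5) | E={u↦-16} | K=[let v]]
[11] [C=(2 + u) | E={u↦-16} | K=[addR :: let v]]
[12] [C=2 | E={u↦-16} | K=[addR :: addR :: let v]]
[13] [C=u | E={u↦-16} | K=[addL(2) :: addR :: let v]]
[14] [C=5 | E={u↦-16} | K=[addL(-14) :: let v]]
[15] [C=-4 | E={v↦-9} | K=∅]
→ final value -4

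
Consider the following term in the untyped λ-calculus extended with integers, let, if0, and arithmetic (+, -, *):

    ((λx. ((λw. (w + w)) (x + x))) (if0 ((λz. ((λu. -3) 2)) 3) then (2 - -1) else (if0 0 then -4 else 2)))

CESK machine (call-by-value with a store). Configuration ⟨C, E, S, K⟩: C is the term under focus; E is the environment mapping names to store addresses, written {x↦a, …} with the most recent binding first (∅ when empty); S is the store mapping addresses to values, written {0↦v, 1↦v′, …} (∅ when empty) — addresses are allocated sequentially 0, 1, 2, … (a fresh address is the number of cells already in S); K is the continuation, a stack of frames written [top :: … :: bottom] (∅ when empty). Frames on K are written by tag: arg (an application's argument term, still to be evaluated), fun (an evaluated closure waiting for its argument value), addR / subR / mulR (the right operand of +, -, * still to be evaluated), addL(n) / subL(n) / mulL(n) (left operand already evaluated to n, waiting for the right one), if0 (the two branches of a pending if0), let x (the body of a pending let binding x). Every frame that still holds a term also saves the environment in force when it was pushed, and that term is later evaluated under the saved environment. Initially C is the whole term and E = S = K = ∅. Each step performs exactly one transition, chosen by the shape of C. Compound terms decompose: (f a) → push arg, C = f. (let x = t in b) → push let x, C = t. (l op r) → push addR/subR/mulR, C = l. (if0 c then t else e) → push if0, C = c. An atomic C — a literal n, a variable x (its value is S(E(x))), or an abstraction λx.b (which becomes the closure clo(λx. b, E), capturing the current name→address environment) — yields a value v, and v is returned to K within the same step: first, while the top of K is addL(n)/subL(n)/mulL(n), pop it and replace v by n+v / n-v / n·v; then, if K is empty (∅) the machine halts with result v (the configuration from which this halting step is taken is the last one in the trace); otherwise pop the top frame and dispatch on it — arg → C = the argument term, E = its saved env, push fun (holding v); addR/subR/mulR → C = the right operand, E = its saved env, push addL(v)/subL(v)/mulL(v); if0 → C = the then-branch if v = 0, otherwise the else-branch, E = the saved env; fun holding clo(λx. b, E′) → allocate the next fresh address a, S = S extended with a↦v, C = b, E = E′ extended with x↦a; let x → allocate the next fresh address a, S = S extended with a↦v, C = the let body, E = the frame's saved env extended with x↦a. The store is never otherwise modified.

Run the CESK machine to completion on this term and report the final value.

Answer: -16

Derivation:
t=0: [C=((λx. ((λw. (w + w)) (x + x))) (if0 ((λz. ((λu. -3) 2)) 3) then (2 - -1) else (if0 0 then -4 else 2))) | E=∅ | S=∅ | K=∅]
t=1: [C=(λx. ((λw. (w + w)) (x + x))) | E=∅ | S=∅ | K=[arg]]
t=2: [C=(if0 ((λz. ((λu. -3) 2)) 3) then (2 - -1) else (if0 0 then -4 else 2)) | E=∅ | S=∅ | K=[fun]]
t=3: [C=((λz. ((λu. -3) 2)) 3) | E=∅ | S=∅ | K=[if0 :: fun]]
t=4: [C=(λz. ((λu. -3) 2)) | E=∅ | S=∅ | K=[arg :: if0 :: fun]]
t=5: [C=3 | E=∅ | S=∅ | K=[fun :: if0 :: fun]]
t=6: [C=((λu. -3) 2) | E={z↦0} | S={0↦3} | K=[if0 :: fun]]
t=7: [C=(λu. -3) | E={z↦0} | S={0↦3} | K=[arg :: if0 :: fun]]
t=8: [C=2 | E={z↦0} | S={0↦3} | K=[fun :: if0 :: fun]]
t=9: [C=-3 | E={u↦1, z↦0} | S={0↦3, 1↦2} | K=[if0 :: fun]]
t=10: [C=(if0 0 then -4 else 2) | E=∅ | S={0↦3, 1↦2} | K=[fun]]
t=11: [C=0 | E=∅ | S={0↦3, 1↦2} | K=[if0 :: fun]]
t=12: [C=-4 | E=∅ | S={0↦3, 1↦2} | K=[fun]]
t=13: [C=((λw. (w + w)) (x + x)) | E={x↦2} | S={0↦3, 1↦2, 2↦-4} | K=∅]
t=14: [C=(λw. (w + w)) | E={x↦2} | S={0↦3, 1↦2, 2↦-4} | K=[arg]]
t=15: [C=(x + x) | E={x↦2} | S={0↦3, 1↦2, 2↦-4} | K=[fun]]
t=16: [C=x | E={x↦2} | S={0↦3, 1↦2, 2↦-4} | K=[addR :: fun]]
t=17: [C=x | E={x↦2} | S={0↦3, 1↦2, 2↦-4} | K=[addL(-4) :: fun]]
t=18: [C=(w + w) | E={w↦3, x↦2} | S={0↦3, 1↦2, 2↦-4, 3↦-8} | K=∅]
t=19: [C=w | E={w↦3, x↦2} | S={0↦3, 1↦2, 2↦-4, 3↦-8} | K=[addR]]
t=20: [C=w | E={w↦3, x↦2} | S={0↦3, 1↦2, 2↦-4, 3↦-8} | K=[addL(-8)]]
→ final value -16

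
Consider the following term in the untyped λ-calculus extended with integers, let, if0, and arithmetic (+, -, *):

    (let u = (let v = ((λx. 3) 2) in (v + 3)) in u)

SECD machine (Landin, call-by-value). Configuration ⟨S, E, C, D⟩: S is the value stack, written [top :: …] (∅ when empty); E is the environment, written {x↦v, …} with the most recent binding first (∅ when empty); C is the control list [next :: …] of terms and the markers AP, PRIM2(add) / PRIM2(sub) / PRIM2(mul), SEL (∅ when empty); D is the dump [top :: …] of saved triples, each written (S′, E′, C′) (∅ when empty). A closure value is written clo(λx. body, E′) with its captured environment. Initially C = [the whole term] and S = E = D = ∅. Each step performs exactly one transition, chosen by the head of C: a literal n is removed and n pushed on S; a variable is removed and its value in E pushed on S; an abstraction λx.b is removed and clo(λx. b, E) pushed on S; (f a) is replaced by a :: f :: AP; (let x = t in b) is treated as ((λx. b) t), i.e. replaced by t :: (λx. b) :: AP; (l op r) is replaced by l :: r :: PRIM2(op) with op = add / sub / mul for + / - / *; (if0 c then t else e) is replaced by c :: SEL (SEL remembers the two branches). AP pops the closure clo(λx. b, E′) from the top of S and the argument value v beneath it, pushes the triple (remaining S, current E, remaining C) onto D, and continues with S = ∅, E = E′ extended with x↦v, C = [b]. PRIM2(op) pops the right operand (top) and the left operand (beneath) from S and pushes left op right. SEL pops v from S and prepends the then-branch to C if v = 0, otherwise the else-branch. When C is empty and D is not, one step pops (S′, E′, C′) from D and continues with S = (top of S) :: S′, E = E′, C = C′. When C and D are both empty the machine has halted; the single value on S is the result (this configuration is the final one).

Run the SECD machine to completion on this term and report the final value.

step 0: [S=∅ | E=∅ | C=[(let u = (let v = ((λx. 3) 2) in (v + 3)) in u)] | D=∅]
step 1: [S=∅ | E=∅ | C=[(let v = ((λx. 3) 2) in (v + 3)) :: (λu. u) :: AP] | D=∅]
step 2: [S=∅ | E=∅ | C=[((λx. 3) 2) :: (λv. (v + 3)) :: AP :: (λu. u) :: AP] | D=∅]
step 3: [S=∅ | E=∅ | C=[2 :: (λx. 3) :: AP :: (λv. (v + 3)) :: AP :: (λu. u) :: AP] | D=∅]
step 4: [S=[2] | E=∅ | C=[(λx. 3) :: AP :: (λv. (v + 3)) :: AP :: (λu. u) :: AP] | D=∅]
step 5: [S=[clo(λx. 3, ∅) :: 2] | E=∅ | C=[AP :: (λv. (v + 3)) :: AP :: (λu. u) :: AP] | D=∅]
step 6: [S=∅ | E={x↦2} | C=[3] | D=[(∅, ∅, [(λv. (v + 3)) :: AP :: (λu. u) :: AP])]]
step 7: [S=[3] | E={x↦2} | C=∅ | D=[(∅, ∅, [(λv. (v + 3)) :: AP :: (λu. u) :: AP])]]
step 8: [S=[3] | E=∅ | C=[(λv. (v + 3)) :: AP :: (λu. u) :: AP] | D=∅]
step 9: [S=[clo(λv. (v + 3), ∅) :: 3] | E=∅ | C=[AP :: (λu. u) :: AP] | D=∅]
step 10: [S=∅ | E={v↦3} | C=[(v + 3)] | D=[(∅, ∅, [(λu. u) :: AP])]]
step 11: [S=∅ | E={v↦3} | C=[v :: 3 :: PRIM2(add)] | D=[(∅, ∅, [(λu. u) :: AP])]]
step 12: [S=[3] | E={v↦3} | C=[3 :: PRIM2(add)] | D=[(∅, ∅, [(λu. u) :: AP])]]
step 13: [S=[3 :: 3] | E={v↦3} | C=[PRIM2(add)] | D=[(∅, ∅, [(λu. u) :: AP])]]
step 14: [S=[6] | E={v↦3} | C=∅ | D=[(∅, ∅, [(λu. u) :: AP])]]
step 15: [S=[6] | E=∅ | C=[(λu. u) :: AP] | D=∅]
step 16: [S=[clo(λu. u, ∅) :: 6] | E=∅ | C=[AP] | D=∅]
step 17: [S=∅ | E={u↦6} | C=[u] | D=[(∅, ∅, ∅)]]
step 18: [S=[6] | E={u↦6} | C=∅ | D=[(∅, ∅, ∅)]]
step 19: [S=[6] | E=∅ | C=∅ | D=∅]
→ final value 6

Answer: 6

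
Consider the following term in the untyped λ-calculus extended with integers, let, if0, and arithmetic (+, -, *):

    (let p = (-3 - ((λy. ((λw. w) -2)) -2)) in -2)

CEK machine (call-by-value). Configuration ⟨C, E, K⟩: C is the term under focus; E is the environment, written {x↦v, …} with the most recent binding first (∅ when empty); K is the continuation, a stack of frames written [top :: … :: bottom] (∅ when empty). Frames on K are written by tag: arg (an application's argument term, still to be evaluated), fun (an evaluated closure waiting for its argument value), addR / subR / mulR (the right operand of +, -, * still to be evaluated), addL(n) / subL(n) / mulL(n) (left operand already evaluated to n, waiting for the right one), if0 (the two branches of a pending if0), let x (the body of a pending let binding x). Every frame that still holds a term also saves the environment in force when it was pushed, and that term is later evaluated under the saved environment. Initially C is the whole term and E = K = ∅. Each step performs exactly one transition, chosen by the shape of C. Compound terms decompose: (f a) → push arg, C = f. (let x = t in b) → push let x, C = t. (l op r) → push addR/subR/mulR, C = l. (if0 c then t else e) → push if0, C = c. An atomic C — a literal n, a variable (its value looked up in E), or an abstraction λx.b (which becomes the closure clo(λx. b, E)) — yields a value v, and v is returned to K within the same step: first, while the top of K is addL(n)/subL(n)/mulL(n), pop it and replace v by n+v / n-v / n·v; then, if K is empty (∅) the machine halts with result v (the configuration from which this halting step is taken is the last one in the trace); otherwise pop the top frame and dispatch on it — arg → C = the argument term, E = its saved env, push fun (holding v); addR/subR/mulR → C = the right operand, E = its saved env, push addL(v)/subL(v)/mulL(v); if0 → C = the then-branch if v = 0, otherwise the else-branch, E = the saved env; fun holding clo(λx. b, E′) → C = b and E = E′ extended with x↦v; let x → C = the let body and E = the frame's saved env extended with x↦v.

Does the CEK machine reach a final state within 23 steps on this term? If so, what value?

0. [C=(let p = (-3 - ((λy. ((λw. w) -2)) -2)) in -2) | E=∅ | K=∅]
1. [C=(-3 - ((λy. ((λw. w) -2)) -2)) | E=∅ | K=[let p]]
2. [C=-3 | E=∅ | K=[subR :: let p]]
3. [C=((λy. ((λw. w) -2)) -2) | E=∅ | K=[subL(-3) :: let p]]
4. [C=(λy. ((λw. w) -2)) | E=∅ | K=[arg :: subL(-3) :: let p]]
5. [C=-2 | E=∅ | K=[fun :: subL(-3) :: let p]]
6. [C=((λw. w) -2) | E={y↦-2} | K=[subL(-3) :: let p]]
7. [C=(λw. w) | E={y↦-2} | K=[arg :: subL(-3) :: let p]]
8. [C=-2 | E={y↦-2} | K=[fun :: subL(-3) :: let p]]
9. [C=w | E={w↦-2, y↦-2} | K=[subL(-3) :: let p]]
10. [C=-2 | E={p↦-1} | K=∅]
→ final value -2

Answer: -2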